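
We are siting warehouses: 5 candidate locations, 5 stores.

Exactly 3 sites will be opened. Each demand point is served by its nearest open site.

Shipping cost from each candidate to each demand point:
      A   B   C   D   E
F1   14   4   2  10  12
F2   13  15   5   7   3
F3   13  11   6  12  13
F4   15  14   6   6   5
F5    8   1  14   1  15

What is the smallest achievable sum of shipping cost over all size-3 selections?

15

Open {F1, F2, F5}.
  A→F5 8, B→F5 1, C→F1 2, D→F5 1, E→F2 3  ⇒ total 15.
Compare {F1, F4, F5}: total 17.
Compare {F2, F3, F5}: total 18.
No size-3 selection does better; minimum is 15.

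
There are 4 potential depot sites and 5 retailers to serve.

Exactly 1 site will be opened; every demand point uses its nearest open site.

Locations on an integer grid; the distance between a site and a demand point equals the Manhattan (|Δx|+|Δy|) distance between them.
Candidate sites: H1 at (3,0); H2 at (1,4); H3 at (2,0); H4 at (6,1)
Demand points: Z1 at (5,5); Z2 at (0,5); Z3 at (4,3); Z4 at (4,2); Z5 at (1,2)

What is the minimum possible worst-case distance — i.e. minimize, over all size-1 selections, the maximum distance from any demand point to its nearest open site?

Open {H2}.
  Farthest demand point is Z1 at distance 5 (to H2); all others are ≤ 5.
With {H1} the worst case is 8.
With {H3} the worst case is 8.
No size-1 selection achieves below 5.

5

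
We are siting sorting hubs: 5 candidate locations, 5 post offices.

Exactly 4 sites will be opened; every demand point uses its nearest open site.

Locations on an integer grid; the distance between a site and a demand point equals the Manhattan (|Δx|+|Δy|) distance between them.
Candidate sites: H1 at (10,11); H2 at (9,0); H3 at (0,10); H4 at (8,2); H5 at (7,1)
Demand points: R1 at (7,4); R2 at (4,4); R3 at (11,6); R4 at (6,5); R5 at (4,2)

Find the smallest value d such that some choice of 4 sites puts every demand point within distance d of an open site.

Open {H1, H2, H3, H4}.
  Farthest demand point is R2 at distance 6 (to H4); all others are ≤ 6.
With {H1, H2, H3, H5} the worst case is 6.
With {H1, H2, H4, H5} the worst case is 6.
No size-4 selection achieves below 6.

6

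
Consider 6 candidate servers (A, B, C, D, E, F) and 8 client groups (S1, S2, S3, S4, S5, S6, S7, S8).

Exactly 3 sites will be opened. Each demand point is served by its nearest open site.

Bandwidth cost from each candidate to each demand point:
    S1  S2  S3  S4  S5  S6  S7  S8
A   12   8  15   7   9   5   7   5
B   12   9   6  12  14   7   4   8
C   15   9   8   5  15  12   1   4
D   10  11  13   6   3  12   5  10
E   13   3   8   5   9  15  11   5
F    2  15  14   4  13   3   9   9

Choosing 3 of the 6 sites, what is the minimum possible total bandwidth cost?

Open {D, E, F}.
  S1→F 2, S2→E 3, S3→E 8, S4→F 4, S5→D 3, S6→F 3, S7→D 5, S8→E 5  ⇒ total 33.
Compare {C, D, F}: total 34.
Compare {C, E, F}: total 34.
No size-3 selection does better; minimum is 33.

33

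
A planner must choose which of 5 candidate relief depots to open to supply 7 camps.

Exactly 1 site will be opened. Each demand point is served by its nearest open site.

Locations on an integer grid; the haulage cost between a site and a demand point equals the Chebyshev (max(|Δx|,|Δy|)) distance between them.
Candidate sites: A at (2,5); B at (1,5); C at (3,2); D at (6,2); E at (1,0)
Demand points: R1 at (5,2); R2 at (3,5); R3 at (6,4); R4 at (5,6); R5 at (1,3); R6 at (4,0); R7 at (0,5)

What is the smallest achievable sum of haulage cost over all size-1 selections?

Open {C}.
  R1→C 2, R2→C 3, R3→C 3, R4→C 4, R5→C 2, R6→C 2, R7→C 3  ⇒ total 19.
Compare {A}: total 20.
Compare {B}: total 23.
No size-1 selection does better; minimum is 19.

19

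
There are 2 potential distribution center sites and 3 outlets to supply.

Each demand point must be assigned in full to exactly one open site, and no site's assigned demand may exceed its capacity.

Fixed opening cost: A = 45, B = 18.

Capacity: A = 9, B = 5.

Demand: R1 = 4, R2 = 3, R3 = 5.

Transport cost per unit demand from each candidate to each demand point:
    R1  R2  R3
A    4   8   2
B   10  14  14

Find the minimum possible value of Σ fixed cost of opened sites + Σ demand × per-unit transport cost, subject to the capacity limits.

131

Open {A, B}; cheapest assignment that respects the capacities:
  A (cap 9, load 9): R1, R3 — cost 4×4 + 5×2 = 26
  B (cap 5, load 3): R2 — cost 3×14 = 42
  Shipping 68, fixed 63 → total 131.
  Any other capacity-feasible assignment to {A, B} ships for at least 68.
Total demand is 12 and no other set of sites has combined capacity ≥ 12, so {A, B} is the only feasible choice of open sites. Minimum: 131.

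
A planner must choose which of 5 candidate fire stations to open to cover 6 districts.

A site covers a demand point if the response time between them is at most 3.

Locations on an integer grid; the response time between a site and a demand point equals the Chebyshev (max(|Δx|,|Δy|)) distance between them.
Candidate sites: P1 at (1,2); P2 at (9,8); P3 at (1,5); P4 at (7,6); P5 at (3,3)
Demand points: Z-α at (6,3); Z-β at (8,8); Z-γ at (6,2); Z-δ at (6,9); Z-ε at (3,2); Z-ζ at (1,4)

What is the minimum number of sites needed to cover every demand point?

Coverage sets (demand points within 3 of each site):
  P1: {Z-ε, Z-ζ}
  P2: {Z-β, Z-δ}
  P3: {Z-ε, Z-ζ}
  P4: {Z-α, Z-β, Z-δ}
  P5: {Z-α, Z-γ, Z-ε, Z-ζ}
No single site covers all 6 demand points.
But {P2, P5} covers everything, so the minimum is 2.

2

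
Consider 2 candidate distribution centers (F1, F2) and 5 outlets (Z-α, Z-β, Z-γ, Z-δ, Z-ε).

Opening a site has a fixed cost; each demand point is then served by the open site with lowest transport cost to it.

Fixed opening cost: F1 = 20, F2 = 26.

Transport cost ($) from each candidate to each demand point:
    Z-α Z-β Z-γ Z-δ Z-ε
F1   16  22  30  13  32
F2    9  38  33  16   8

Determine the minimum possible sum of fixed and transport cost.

Open {F1, F2}: assign each demand point to its cheapest open site.
  Z-α→F2 9, Z-β→F1 22, Z-γ→F1 30, Z-δ→F1 13, Z-ε→F2 8
  transport cost 82, fixed 46 → total 128.
Compare {F2}: transport cost 104 + fixed 26 = 130.
Compare {F1}: transport cost 113 + fixed 20 = 133.

128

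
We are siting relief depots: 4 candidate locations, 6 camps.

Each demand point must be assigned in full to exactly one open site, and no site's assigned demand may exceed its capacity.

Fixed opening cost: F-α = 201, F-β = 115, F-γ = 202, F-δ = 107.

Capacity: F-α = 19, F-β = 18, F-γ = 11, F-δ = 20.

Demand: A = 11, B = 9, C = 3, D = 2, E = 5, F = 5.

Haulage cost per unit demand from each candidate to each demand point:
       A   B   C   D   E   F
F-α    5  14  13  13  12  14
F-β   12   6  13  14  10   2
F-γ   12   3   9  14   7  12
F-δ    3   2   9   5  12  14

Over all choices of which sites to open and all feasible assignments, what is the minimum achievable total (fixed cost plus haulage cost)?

400

Open {F-β, F-δ}; cheapest assignment that respects the capacities:
  F-β (cap 18, load 15): C, D, E, F — cost 3×13 + 2×14 + 5×10 + 5×2 = 127
  F-δ (cap 20, load 20): A, B — cost 11×3 + 9×2 = 51
  Shipping 178, fixed 222 → total 400.
  Any other capacity-feasible assignment to {F-β, F-δ} ships for at least 178.
Compare {F-α, F-δ}: its best feasible assignment gives total 548.
Compare {F-α, F-β}: its best feasible assignment gives total 560.
Every other set of open sites that can feasibly serve all demand totals ≥ 548 even under its best assignment. Minimum: 400.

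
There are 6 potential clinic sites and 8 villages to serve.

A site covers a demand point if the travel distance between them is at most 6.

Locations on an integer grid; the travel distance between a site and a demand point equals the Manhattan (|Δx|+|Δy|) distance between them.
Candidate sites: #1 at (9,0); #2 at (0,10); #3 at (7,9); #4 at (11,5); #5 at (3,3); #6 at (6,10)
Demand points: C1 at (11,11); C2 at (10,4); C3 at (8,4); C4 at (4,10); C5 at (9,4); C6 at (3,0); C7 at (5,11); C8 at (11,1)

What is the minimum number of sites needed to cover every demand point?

2

Coverage sets (demand points within 6 of each site):
  #1: {C2, C3, C5, C6, C8}
  #2: {C4, C7}
  #3: {C1, C3, C4, C7}
  #4: {C1, C2, C3, C5, C8}
  #5: {C3, C6}
  #6: {C1, C4, C7}
No single site covers all 8 demand points.
But {#1, #3} covers everything, so the minimum is 2.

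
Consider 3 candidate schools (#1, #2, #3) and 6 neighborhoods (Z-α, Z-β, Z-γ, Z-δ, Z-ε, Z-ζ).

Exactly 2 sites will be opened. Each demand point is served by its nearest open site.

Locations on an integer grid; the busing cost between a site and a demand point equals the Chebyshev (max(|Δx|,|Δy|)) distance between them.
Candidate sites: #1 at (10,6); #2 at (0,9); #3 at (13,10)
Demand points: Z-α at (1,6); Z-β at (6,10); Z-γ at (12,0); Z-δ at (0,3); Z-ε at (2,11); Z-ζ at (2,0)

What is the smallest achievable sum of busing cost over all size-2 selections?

29

Open {#1, #2}.
  Z-α→#2 3, Z-β→#1 4, Z-γ→#1 6, Z-δ→#2 6, Z-ε→#2 2, Z-ζ→#1 8  ⇒ total 29.
Compare {#2, #3}: total 36.
Compare {#1, #3}: total 45.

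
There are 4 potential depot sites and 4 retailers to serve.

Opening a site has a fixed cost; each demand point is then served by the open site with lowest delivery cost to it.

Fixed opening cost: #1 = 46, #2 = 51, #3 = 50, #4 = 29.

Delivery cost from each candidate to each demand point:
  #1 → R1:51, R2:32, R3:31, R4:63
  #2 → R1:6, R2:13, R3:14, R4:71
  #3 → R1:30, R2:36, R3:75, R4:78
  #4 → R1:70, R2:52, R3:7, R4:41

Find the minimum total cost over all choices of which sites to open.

147

Open {#2, #4}: assign each demand point to its cheapest open site.
  R1→#2 6, R2→#2 13, R3→#4 7, R4→#4 41
  delivery cost 67, fixed 80 → total 147.
Compare {#2}: delivery cost 104 + fixed 51 = 155.
Compare {#1, #2}: delivery cost 96 + fixed 97 = 193.
Compare {#3, #4}: delivery cost 114 + fixed 79 = 193.
All other subsets cost ≥ 155. Minimum total cost: 147.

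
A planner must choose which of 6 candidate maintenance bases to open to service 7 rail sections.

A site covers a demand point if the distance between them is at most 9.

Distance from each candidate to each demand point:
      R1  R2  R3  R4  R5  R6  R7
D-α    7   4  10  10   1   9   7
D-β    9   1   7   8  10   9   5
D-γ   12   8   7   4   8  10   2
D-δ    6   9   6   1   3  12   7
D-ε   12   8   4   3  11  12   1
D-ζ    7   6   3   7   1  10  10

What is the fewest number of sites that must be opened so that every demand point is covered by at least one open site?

2

Coverage sets (demand points within 9 of each site):
  D-α: {R1, R2, R5, R6, R7}
  D-β: {R1, R2, R3, R4, R6, R7}
  D-γ: {R2, R3, R4, R5, R7}
  D-δ: {R1, R2, R3, R4, R5, R7}
  D-ε: {R2, R3, R4, R7}
  D-ζ: {R1, R2, R3, R4, R5}
No single site covers all 7 demand points.
But {D-α, D-β} covers everything, so the minimum is 2.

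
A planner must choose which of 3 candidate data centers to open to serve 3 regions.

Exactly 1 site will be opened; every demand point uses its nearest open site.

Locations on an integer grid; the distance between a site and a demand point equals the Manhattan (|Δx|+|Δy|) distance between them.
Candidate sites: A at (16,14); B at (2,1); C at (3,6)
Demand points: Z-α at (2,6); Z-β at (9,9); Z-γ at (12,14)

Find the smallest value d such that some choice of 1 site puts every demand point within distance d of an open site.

Open {C}.
  Farthest demand point is Z-γ at distance 17 (to C); all others are ≤ 17.
With {A} the worst case is 22.
With {B} the worst case is 23.
No size-1 selection achieves below 17.

17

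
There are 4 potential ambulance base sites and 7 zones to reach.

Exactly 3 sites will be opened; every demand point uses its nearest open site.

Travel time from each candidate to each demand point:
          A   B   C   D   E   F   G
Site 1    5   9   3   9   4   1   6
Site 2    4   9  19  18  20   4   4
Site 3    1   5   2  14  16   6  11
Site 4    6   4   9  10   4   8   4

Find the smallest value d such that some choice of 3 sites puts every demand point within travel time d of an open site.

9

Open {Site 1, Site 2, Site 3}.
  Farthest demand point is D at travel time 9 (to Site 1); all others are ≤ 9.
With {Site 1, Site 2, Site 4} the worst case is 9.
With {Site 1, Site 3, Site 4} the worst case is 9.
No size-3 selection achieves below 9.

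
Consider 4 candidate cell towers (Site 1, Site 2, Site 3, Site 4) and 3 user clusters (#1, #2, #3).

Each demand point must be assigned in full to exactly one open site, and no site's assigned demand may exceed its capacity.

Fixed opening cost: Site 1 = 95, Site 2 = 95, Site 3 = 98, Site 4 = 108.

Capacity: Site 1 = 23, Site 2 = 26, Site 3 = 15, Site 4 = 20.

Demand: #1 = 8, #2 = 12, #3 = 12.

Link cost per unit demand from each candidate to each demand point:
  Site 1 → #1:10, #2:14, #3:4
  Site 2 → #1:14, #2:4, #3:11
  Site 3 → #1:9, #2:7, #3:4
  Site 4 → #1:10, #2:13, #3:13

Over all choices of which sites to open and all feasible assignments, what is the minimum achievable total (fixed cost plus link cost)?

Open {Site 1, Site 2}; cheapest assignment that respects the capacities:
  Site 1 (cap 23, load 20): #1, #3 — cost 8×10 + 12×4 = 128
  Site 2 (cap 26, load 12): #2 — cost 12×4 = 48
  Shipping 176, fixed 190 → total 366.
  Any other capacity-feasible assignment to {Site 1, Site 2} ships for at least 176.
Compare {Site 2, Site 3}: its best feasible assignment gives total 401.
Compare {Site 1, Site 3}: its best feasible assignment gives total 405.
Every other set of open sites that can feasibly serve all demand totals ≥ 401 even under its best assignment. Minimum: 366.

366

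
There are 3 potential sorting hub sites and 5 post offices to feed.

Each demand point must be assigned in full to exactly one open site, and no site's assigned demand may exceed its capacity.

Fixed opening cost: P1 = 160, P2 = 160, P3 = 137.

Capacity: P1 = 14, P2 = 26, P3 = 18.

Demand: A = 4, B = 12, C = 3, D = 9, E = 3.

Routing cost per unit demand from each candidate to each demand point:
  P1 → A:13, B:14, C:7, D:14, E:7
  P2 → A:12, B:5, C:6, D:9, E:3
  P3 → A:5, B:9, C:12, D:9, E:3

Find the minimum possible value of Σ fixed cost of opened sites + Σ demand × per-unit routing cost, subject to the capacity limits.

Open {P2, P3}; cheapest assignment that respects the capacities:
  P2 (cap 26, load 24): B, C, D — cost 12×5 + 3×6 + 9×9 = 159
  P3 (cap 18, load 7): A, E — cost 4×5 + 3×3 = 29
  Shipping 188, fixed 297 → total 485.
  Any other capacity-feasible assignment to {P2, P3} ships for at least 188.
Compare {P1, P2}: its best feasible assignment gives total 543.
Compare {P1, P3}: its best feasible assignment gives total 628.
Every other set of open sites that can feasibly serve all demand totals ≥ 543 even under its best assignment. Minimum: 485.

485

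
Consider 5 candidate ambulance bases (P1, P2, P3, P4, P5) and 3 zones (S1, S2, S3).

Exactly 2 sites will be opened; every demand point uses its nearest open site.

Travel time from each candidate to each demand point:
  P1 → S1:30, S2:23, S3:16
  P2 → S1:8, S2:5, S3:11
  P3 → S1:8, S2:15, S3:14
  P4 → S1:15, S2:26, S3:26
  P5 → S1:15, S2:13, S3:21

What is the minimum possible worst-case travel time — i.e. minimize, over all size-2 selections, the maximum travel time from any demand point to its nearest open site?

Open {P1, P2}.
  Farthest demand point is S3 at travel time 11 (to P2); all others are ≤ 11.
With {P2, P3} the worst case is 11.
With {P2, P4} the worst case is 11.
No size-2 selection achieves below 11.

11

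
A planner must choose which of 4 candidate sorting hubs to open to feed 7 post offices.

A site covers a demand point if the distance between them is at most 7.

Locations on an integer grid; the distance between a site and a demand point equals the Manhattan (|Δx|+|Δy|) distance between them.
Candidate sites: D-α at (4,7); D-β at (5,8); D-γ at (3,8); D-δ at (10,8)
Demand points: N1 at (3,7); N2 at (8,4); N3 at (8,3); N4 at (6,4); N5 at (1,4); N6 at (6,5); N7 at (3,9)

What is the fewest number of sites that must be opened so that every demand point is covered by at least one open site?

2

Coverage sets (demand points within 7 of each site):
  D-α: {N1, N2, N4, N5, N6, N7}
  D-β: {N1, N2, N4, N6, N7}
  D-γ: {N1, N4, N5, N6, N7}
  D-δ: {N2, N3, N6}
No single site covers all 7 demand points.
But {D-α, D-δ} covers everything, so the minimum is 2.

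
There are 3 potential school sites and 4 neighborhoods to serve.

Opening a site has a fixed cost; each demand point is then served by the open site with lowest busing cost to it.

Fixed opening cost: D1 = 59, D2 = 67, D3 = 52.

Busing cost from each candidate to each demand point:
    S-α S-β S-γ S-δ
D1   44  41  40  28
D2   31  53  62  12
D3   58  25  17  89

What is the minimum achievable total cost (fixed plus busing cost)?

204

Open {D2, D3}: assign each demand point to its cheapest open site.
  S-α→D2 31, S-β→D3 25, S-γ→D3 17, S-δ→D2 12
  busing cost 85, fixed 119 → total 204.
Compare {D1}: busing cost 153 + fixed 59 = 212.
Compare {D2}: busing cost 158 + fixed 67 = 225.
Compare {D1, D3}: busing cost 114 + fixed 111 = 225.
All other subsets cost ≥ 212. Minimum total cost: 204.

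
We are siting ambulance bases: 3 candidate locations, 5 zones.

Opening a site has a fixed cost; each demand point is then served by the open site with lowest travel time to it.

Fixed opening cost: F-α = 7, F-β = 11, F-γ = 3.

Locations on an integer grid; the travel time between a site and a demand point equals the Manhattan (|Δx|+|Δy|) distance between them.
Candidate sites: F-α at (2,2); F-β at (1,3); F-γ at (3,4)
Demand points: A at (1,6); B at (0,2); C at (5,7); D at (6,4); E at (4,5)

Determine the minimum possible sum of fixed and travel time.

22

Open {F-γ}: assign each demand point to its cheapest open site.
  A→F-γ 4, B→F-γ 5, C→F-γ 5, D→F-γ 3, E→F-γ 2
  travel time 19, fixed 3 → total 22.
Compare {F-α, F-γ}: travel time 16 + fixed 10 = 26.
Compare {F-β, F-γ}: travel time 15 + fixed 14 = 29.
Compare {F-α}: travel time 26 + fixed 7 = 33.
All other subsets cost ≥ 26. Minimum total cost: 22.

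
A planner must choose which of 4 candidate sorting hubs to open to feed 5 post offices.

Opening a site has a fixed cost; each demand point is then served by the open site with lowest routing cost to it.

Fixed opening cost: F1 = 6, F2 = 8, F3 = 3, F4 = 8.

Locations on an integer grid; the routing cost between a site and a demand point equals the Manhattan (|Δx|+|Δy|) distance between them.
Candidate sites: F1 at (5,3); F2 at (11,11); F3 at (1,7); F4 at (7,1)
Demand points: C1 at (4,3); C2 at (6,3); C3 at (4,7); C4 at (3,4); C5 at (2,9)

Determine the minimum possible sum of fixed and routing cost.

20

Open {F1, F3}: assign each demand point to its cheapest open site.
  C1→F1 1, C2→F1 1, C3→F3 3, C4→F1 3, C5→F3 3
  routing cost 11, fixed 9 → total 20.
Compare {F1}: routing cost 19 + fixed 6 = 25.
Compare {F1, F2, F3}: routing cost 11 + fixed 17 = 28.
Compare {F1, F3, F4}: routing cost 11 + fixed 17 = 28.
All other subsets cost ≥ 25. Minimum total cost: 20.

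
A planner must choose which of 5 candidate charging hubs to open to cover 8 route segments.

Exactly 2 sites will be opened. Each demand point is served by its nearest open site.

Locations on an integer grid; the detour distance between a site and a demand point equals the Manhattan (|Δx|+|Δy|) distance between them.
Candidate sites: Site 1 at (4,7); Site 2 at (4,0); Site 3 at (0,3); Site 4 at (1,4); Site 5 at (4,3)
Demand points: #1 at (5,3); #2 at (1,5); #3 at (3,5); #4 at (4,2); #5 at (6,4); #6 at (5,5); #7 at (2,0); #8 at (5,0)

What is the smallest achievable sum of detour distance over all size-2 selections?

Open {Site 2, Site 5}.
  #1→Site 5 1, #2→Site 5 5, #3→Site 5 3, #4→Site 5 1, #5→Site 5 3, #6→Site 5 3, #7→Site 2 2, #8→Site 2 1  ⇒ total 19.
Compare {Site 4, Site 5}: total 21.
Compare {Site 2, Site 4}: total 23.
No size-2 selection does better; minimum is 19.

19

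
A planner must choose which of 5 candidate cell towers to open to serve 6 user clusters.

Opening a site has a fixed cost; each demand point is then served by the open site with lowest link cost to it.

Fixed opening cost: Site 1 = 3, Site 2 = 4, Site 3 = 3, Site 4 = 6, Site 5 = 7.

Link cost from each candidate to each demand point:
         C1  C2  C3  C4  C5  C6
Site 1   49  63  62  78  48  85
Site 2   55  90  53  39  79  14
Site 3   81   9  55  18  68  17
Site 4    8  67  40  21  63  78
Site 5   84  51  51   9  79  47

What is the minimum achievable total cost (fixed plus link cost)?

150

Open {Site 1, Site 3, Site 4, Site 5}: assign each demand point to its cheapest open site.
  C1→Site 4 8, C2→Site 3 9, C3→Site 4 40, C4→Site 5 9, C5→Site 1 48, C6→Site 3 17
  link cost 131, fixed 19 → total 150.
Compare {Site 1, Site 2, Site 3, Site 4, Site 5}: link cost 128 + fixed 23 = 151.
Compare {Site 1, Site 3, Site 4}: link cost 140 + fixed 12 = 152.
Compare {Site 1, Site 2, Site 3, Site 4}: link cost 137 + fixed 16 = 153.
All other subsets cost ≥ 151. Minimum total cost: 150.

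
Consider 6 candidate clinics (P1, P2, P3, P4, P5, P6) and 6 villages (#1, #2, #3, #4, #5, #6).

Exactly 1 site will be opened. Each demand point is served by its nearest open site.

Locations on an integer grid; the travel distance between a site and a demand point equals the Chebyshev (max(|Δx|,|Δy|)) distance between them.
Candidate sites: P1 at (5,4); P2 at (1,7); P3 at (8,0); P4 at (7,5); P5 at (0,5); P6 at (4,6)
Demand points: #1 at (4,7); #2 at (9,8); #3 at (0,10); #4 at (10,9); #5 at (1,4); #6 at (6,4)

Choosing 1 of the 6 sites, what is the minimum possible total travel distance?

Open {P6}.
  #1→P6 1, #2→P6 5, #3→P6 4, #4→P6 6, #5→P6 3, #6→P6 2  ⇒ total 21.
Compare {P1}: total 23.
Compare {P4}: total 24.
No size-1 selection does better; minimum is 21.

21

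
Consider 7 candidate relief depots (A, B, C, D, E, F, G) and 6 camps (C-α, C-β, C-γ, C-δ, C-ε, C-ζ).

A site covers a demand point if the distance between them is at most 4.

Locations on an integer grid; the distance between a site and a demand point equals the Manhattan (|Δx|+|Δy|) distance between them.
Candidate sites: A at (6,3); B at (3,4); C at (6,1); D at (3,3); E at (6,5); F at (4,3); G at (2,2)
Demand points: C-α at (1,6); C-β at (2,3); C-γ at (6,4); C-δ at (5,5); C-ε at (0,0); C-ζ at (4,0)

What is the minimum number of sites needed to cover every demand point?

2

Coverage sets (demand points within 4 of each site):
  A: {C-β, C-γ, C-δ}
  B: {C-α, C-β, C-γ, C-δ}
  C: {C-γ, C-ζ}
  D: {C-β, C-γ, C-δ, C-ζ}
  E: {C-γ, C-δ}
  F: {C-β, C-γ, C-δ, C-ζ}
  G: {C-β, C-ε, C-ζ}
No single site covers all 6 demand points.
But {B, G} covers everything, so the minimum is 2.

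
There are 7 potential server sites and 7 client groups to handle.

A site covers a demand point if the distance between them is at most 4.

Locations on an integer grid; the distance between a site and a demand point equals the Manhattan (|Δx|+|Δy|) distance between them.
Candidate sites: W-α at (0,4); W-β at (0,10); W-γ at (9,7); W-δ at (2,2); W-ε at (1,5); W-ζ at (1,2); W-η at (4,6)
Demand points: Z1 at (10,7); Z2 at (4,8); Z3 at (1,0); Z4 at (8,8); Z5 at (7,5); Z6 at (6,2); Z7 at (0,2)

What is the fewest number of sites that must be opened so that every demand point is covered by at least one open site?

Coverage sets (demand points within 4 of each site):
  W-α: {Z7}
  W-β: {}
  W-γ: {Z1, Z4, Z5}
  W-δ: {Z3, Z6, Z7}
  W-ε: {Z7}
  W-ζ: {Z3, Z7}
  W-η: {Z2, Z5}
No 2 sites suffice: every size-2 union leaves at least one demand point uncovered.
But {W-γ, W-δ, W-η} covers everything, so the minimum is 3.

3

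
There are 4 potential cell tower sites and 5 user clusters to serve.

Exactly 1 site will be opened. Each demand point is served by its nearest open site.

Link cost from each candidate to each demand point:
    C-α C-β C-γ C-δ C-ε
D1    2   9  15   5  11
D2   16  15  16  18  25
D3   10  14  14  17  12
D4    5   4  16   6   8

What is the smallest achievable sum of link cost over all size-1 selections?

39

Open {D4}.
  C-α→D4 5, C-β→D4 4, C-γ→D4 16, C-δ→D4 6, C-ε→D4 8  ⇒ total 39.
Compare {D1}: total 42.
Compare {D3}: total 67.
No size-1 selection does better; minimum is 39.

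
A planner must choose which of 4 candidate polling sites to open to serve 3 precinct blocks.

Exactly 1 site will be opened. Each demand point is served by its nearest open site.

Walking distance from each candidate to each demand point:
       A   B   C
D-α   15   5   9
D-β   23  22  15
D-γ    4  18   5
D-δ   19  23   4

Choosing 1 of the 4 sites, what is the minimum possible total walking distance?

Open {D-γ}.
  A→D-γ 4, B→D-γ 18, C→D-γ 5  ⇒ total 27.
Compare {D-α}: total 29.
Compare {D-δ}: total 46.
No size-1 selection does better; minimum is 27.

27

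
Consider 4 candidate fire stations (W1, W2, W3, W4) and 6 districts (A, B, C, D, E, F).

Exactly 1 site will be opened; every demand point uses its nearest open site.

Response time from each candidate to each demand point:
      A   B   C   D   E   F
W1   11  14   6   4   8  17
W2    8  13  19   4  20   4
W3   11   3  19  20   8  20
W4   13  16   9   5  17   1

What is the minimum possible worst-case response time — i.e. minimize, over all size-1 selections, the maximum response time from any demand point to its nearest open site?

Open {W1}.
  Farthest demand point is F at response time 17 (to W1); all others are ≤ 17.
With {W4} the worst case is 17.
With {W2} the worst case is 20.
No size-1 selection achieves below 17.

17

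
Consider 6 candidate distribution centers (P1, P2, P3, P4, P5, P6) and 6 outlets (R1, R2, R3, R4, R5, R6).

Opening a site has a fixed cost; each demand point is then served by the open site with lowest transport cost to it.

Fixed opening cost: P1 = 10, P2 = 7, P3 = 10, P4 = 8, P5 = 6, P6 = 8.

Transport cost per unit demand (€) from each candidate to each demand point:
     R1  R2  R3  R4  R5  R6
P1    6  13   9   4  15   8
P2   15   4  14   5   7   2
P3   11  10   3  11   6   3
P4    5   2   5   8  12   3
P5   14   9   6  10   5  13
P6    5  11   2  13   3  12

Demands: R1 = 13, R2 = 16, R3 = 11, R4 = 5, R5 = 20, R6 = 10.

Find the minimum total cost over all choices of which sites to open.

247

Open {P2, P4, P6}: assign each demand point to its cheapest open site.
  R1→P4 13×5=65, R2→P4 16×2=32, R3→P6 11×2=22, R4→P2 5×5=25, R5→P6 20×3=60, R6→P2 10×2=20
  transport cost 224, fixed 23 → total 247.
Compare {P1, P2, P4, P6}: transport cost 219 + fixed 33 = 252.
Compare {P2, P4, P5, P6}: transport cost 224 + fixed 29 = 253.
Compare {P1, P4, P6}: transport cost 229 + fixed 26 = 255.
All other subsets cost ≥ 252. Minimum total cost: 247.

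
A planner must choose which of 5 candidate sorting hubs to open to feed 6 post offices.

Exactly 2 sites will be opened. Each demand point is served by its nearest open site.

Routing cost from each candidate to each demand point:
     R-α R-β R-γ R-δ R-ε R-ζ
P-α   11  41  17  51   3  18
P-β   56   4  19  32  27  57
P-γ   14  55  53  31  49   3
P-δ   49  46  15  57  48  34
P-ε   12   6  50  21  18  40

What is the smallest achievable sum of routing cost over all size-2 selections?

Open {P-α, P-ε}.
  R-α→P-α 11, R-β→P-ε 6, R-γ→P-α 17, R-δ→P-ε 21, R-ε→P-α 3, R-ζ→P-α 18  ⇒ total 76.
Compare {P-α, P-β}: total 85.
Compare {P-β, P-γ}: total 98.
No size-2 selection does better; minimum is 76.

76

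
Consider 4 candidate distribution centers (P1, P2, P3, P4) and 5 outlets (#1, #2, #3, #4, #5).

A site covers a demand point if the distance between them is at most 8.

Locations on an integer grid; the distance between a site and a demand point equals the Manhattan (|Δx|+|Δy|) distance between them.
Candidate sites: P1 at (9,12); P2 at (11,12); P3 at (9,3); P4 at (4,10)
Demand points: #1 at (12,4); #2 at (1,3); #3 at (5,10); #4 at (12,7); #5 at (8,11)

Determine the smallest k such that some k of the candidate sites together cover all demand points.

2

Coverage sets (demand points within 8 of each site):
  P1: {#3, #4, #5}
  P2: {#3, #4, #5}
  P3: {#1, #2, #4}
  P4: {#3, #5}
No single site covers all 5 demand points.
But {P1, P3} covers everything, so the minimum is 2.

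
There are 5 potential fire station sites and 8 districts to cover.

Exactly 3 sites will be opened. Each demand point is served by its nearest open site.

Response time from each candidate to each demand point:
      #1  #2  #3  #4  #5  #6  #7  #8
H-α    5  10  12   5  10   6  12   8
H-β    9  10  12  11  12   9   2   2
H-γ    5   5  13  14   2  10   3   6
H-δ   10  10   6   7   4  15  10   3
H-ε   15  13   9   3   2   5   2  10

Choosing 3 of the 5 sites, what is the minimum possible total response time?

31

Open {H-γ, H-δ, H-ε}.
  #1→H-γ 5, #2→H-γ 5, #3→H-δ 6, #4→H-ε 3, #5→H-γ 2, #6→H-ε 5, #7→H-ε 2, #8→H-δ 3  ⇒ total 31.
Compare {H-β, H-γ, H-ε}: total 33.
Compare {H-α, H-γ, H-δ}: total 35.
No size-3 selection does better; minimum is 31.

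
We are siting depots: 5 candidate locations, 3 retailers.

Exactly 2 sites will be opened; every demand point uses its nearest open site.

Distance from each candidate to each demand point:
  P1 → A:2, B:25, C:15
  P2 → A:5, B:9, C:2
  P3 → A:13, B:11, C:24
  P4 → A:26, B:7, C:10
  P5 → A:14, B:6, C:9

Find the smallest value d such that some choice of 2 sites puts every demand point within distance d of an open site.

Open {P2, P5}.
  Farthest demand point is B at distance 6 (to P5); all others are ≤ 6.
With {P2, P4} the worst case is 7.
With {P1, P2} the worst case is 9.
No size-2 selection achieves below 6.

6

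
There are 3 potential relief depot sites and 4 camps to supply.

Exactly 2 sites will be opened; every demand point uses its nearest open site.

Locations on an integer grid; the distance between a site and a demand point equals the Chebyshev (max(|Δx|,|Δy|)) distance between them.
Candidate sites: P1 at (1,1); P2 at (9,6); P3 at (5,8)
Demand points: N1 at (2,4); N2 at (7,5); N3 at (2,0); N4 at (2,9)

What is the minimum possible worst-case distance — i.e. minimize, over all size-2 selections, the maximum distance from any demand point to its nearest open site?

Open {P1, P3}.
  Farthest demand point is N1 at distance 3 (to P1); all others are ≤ 3.
With {P1, P2} the worst case is 7.
With {P2, P3} the worst case is 7.
No size-2 selection achieves below 3.

3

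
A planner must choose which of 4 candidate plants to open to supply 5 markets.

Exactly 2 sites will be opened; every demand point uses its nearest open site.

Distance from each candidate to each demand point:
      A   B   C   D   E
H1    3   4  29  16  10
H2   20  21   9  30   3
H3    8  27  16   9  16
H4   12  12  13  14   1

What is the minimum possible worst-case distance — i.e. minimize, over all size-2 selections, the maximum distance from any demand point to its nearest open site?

Open {H3, H4}.
  Farthest demand point is C at distance 13 (to H4); all others are ≤ 13.
With {H1, H4} the worst case is 14.
With {H2, H4} the worst case is 14.
No size-2 selection achieves below 13.

13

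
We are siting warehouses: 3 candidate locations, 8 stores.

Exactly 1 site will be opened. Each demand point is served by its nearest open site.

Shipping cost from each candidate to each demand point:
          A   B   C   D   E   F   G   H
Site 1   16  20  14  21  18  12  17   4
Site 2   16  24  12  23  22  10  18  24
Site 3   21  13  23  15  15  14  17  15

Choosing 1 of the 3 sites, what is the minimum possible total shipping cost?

122

Open {Site 1}.
  A→Site 1 16, B→Site 1 20, C→Site 1 14, D→Site 1 21, E→Site 1 18, F→Site 1 12, G→Site 1 17, H→Site 1 4  ⇒ total 122.
Compare {Site 3}: total 133.
Compare {Site 2}: total 149.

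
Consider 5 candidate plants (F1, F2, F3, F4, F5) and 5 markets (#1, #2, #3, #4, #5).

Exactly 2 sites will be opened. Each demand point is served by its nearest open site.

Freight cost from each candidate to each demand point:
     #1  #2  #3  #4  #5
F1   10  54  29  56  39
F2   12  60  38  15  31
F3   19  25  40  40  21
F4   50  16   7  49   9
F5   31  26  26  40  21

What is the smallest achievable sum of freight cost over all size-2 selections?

59

Open {F2, F4}.
  #1→F2 12, #2→F4 16, #3→F4 7, #4→F2 15, #5→F4 9  ⇒ total 59.
Compare {F1, F4}: total 91.
Compare {F3, F4}: total 91.
No size-2 selection does better; minimum is 59.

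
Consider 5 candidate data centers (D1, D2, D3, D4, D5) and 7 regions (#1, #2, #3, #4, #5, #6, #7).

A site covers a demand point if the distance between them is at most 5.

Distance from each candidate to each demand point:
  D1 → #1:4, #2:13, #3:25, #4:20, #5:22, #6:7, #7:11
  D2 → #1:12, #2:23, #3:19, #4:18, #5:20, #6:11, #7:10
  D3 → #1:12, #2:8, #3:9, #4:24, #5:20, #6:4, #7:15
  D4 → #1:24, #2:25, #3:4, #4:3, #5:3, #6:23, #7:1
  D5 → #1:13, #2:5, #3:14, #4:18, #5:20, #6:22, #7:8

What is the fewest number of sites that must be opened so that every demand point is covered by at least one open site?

4

Coverage sets (demand points within 5 of each site):
  D1: {#1}
  D2: {}
  D3: {#6}
  D4: {#3, #4, #5, #7}
  D5: {#2}
No 3 sites suffice: every size-3 union leaves at least one demand point uncovered.
But {D1, D3, D4, D5} covers everything, so the minimum is 4.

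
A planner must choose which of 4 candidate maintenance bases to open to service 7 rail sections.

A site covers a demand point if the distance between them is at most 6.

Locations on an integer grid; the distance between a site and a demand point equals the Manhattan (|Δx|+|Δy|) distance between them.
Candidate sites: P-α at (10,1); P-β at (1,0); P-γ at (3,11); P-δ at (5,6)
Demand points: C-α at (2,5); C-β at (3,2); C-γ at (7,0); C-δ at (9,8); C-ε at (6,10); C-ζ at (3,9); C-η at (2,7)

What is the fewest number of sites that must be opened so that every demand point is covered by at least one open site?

Coverage sets (demand points within 6 of each site):
  P-α: {C-γ}
  P-β: {C-α, C-β, C-γ}
  P-γ: {C-ε, C-ζ, C-η}
  P-δ: {C-α, C-β, C-δ, C-ε, C-ζ, C-η}
No single site covers all 7 demand points.
But {P-α, P-δ} covers everything, so the minimum is 2.

2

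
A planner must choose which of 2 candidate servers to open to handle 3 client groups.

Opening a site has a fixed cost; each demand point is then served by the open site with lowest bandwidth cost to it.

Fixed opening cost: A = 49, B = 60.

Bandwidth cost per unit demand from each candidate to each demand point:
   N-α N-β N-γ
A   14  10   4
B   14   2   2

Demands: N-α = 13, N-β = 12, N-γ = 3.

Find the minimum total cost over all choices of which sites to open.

Open {B}: assign each demand point to its cheapest open site.
  N-α→B 13×14=182, N-β→B 12×2=24, N-γ→B 3×2=6
  bandwidth cost 212, fixed 60 → total 272.
Compare {A, B}: bandwidth cost 212 + fixed 109 = 321.
Compare {A}: bandwidth cost 314 + fixed 49 = 363.

272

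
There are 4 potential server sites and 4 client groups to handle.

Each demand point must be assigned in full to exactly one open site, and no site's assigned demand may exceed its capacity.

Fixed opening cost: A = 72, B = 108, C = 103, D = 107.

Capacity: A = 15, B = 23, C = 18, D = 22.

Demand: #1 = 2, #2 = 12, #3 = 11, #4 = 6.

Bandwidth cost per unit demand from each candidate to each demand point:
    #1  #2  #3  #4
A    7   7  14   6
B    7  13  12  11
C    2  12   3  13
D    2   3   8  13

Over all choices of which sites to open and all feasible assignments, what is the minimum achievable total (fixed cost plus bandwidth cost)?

Open {C, D}; cheapest assignment that respects the capacities:
  C (cap 18, load 17): #3, #4 — cost 11×3 + 6×13 = 111
  D (cap 22, load 14): #1, #2 — cost 2×2 + 12×3 = 40
  Shipping 151, fixed 210 → total 361.
  Any other capacity-feasible assignment to {C, D} ships for at least 151.
Compare {A, C}: its best feasible assignment gives total 384.
Compare {A, C, D}: its best feasible assignment gives total 391.
Every other set of open sites that can feasibly serve all demand totals ≥ 384 even under its best assignment. Minimum: 361.

361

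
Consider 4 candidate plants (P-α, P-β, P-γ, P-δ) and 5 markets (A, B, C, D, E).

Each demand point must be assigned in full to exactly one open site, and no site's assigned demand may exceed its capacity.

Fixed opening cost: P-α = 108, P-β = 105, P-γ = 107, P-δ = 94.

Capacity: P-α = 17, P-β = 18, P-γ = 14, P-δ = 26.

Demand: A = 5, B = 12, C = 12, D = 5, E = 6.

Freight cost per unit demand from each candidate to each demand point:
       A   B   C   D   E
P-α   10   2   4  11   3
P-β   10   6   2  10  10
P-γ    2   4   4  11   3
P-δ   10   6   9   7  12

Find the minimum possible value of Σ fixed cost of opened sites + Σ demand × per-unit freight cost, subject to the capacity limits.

440

Open {P-β, P-δ}; cheapest assignment that respects the capacities:
  P-β (cap 18, load 18): C, E — cost 12×2 + 6×10 = 84
  P-δ (cap 26, load 22): A, B, D — cost 5×10 + 12×6 + 5×7 = 157
  Shipping 241, fixed 199 → total 440.
  Any other capacity-feasible assignment to {P-β, P-δ} ships for at least 241.
Compare {P-α, P-β, P-γ}: its best feasible assignment gives total 446.
Compare {P-β, P-γ, P-δ}: its best feasible assignment gives total 465.
Every other set of open sites that can feasibly serve all demand totals ≥ 446 even under its best assignment. Minimum: 440.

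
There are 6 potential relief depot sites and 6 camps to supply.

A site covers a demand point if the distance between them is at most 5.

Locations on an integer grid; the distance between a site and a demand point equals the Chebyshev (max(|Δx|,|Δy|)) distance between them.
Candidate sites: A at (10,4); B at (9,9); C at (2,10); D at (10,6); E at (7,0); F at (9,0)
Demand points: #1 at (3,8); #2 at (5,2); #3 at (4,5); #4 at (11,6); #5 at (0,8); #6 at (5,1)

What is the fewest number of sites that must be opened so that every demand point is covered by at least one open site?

Coverage sets (demand points within 5 of each site):
  A: {#2, #4, #6}
  B: {#3, #4}
  C: {#1, #3, #5}
  D: {#2, #4, #6}
  E: {#2, #3, #6}
  F: {#2, #3, #6}
No single site covers all 6 demand points.
But {A, C} covers everything, so the minimum is 2.

2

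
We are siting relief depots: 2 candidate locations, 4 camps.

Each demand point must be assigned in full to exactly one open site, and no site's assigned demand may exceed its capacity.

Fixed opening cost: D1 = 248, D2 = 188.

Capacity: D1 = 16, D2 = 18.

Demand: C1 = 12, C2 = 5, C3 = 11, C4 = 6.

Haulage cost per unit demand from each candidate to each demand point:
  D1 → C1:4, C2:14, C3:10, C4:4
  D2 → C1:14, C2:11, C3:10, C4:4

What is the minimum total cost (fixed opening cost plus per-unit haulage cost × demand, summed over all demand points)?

808

Open {D1, D2}; cheapest assignment that respects the capacities:
  D1 (cap 16, load 16): C2, C3 — cost 5×14 + 11×10 = 180
  D2 (cap 18, load 18): C1, C4 — cost 12×14 + 6×4 = 192
  Shipping 372, fixed 436 → total 808.
  Any other capacity-feasible assignment to {D1, D2} ships for at least 372.
Total demand is 34 and no other set of sites has combined capacity ≥ 34, so {D1, D2} is the only feasible choice of open sites. Minimum: 808.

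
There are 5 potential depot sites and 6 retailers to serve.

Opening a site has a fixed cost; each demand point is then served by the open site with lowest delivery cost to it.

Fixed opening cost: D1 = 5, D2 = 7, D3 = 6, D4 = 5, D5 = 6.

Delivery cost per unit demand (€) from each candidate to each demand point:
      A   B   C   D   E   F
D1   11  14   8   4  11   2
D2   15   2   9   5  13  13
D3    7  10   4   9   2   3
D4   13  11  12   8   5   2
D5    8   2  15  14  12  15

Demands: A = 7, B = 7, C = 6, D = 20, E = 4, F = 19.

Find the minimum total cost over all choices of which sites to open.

230

Open {D1, D3, D5}: assign each demand point to its cheapest open site.
  A→D3 7×7=49, B→D5 7×2=14, C→D3 6×4=24, D→D1 20×4=80, E→D3 4×2=8, F→D1 19×2=38
  delivery cost 213, fixed 17 → total 230.
Compare {D1, D2, D3}: delivery cost 213 + fixed 18 = 231.
Compare {D1, D3, D4, D5}: delivery cost 213 + fixed 22 = 235.
Compare {D1, D2, D3, D4}: delivery cost 213 + fixed 23 = 236.
All other subsets cost ≥ 231. Minimum total cost: 230.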